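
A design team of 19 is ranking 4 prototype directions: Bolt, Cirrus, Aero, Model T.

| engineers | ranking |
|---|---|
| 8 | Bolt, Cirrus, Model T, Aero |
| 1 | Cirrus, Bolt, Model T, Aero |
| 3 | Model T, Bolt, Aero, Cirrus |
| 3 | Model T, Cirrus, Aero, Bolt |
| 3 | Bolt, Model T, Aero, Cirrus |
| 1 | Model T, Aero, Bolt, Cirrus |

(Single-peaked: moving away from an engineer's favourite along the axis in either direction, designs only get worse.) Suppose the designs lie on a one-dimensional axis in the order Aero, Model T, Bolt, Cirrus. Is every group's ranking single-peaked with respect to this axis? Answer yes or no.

Axis positions: Aero=1, Model T=2, Bolt=3, Cirrus=4.
Group 1 (peak Bolt at position 3): ranking walks positions 3-4-2-1, expanding outward from the peak — single-peaked.
Group 2 (peak Cirrus at position 4): ranking walks positions 4-3-2-1, expanding outward from the peak — single-peaked.
Group 3 (peak Model T at position 2): ranking walks positions 2-3-1-4, expanding outward from the peak — single-peaked.
Group 4: ranking walks positions 2-4-1-3; Cirrus is ranked above Bolt even though Bolt lies between Cirrus and the peak Model T on the axis — preferences dip and rise again. Not single-peaked.
Group 5 (peak Bolt at position 3): ranking walks positions 3-2-1-4, expanding outward from the peak — single-peaked.
Group 6 (peak Model T at position 2): ranking walks positions 2-1-3-4, expanding outward from the peak — single-peaked.
Group 4 violates single-peakedness, so the profile is not single-peaked on this axis.

no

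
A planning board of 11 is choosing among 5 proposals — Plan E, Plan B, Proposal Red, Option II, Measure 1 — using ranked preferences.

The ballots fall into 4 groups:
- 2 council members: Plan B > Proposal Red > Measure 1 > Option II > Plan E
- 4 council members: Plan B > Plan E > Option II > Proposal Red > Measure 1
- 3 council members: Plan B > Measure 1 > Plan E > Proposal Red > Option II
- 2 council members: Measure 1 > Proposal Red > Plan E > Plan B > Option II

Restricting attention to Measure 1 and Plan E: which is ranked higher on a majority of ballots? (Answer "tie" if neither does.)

Measure 1

Ballots ranking Measure 1 above Plan E: 2 + 3 + 2 = 7.
Ballots ranking Plan E above Measure 1: 11 − 7 = 4.
Measure 1 wins the head-to-head 7–4.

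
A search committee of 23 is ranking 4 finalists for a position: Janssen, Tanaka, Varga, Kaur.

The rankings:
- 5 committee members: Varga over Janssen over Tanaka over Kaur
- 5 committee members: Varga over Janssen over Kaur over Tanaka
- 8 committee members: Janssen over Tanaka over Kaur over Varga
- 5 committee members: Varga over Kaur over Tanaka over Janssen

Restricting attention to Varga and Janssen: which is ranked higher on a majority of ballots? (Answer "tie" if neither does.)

Ballots ranking Varga above Janssen: 5 + 5 + 5 = 15.
Ballots ranking Janssen above Varga: 23 − 15 = 8.
Varga wins the head-to-head 15–8.

Varga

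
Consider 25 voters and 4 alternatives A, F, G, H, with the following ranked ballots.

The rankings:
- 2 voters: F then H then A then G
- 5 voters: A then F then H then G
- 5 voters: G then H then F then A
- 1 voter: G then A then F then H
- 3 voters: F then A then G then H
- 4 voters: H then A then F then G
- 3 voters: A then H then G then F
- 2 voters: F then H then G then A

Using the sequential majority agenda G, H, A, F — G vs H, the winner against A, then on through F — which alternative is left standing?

F

Round 1: G vs H — 9–16, H advances.
Round 2: H vs A — 13–12, H advances.
Round 3: H vs F — 12–13, F advances.
The agenda winner is F.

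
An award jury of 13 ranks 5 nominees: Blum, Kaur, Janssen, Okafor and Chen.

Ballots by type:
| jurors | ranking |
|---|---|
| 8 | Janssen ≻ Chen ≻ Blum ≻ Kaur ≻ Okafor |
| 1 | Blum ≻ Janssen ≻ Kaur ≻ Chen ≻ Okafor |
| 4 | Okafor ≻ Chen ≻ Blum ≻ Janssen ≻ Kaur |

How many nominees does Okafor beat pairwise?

0

Okafor against each rival (13 jurors):
Okafor vs Blum: Blum wins 9–4.
Okafor vs Kaur: Kaur, 9–4.
Okafor–Janssen: Janssen 9–4.
Okafor–Chen: Chen 9–4.
Okafor beats no one; loses to Blum, Kaur, Janssen, Chen — 0 pairwise wins.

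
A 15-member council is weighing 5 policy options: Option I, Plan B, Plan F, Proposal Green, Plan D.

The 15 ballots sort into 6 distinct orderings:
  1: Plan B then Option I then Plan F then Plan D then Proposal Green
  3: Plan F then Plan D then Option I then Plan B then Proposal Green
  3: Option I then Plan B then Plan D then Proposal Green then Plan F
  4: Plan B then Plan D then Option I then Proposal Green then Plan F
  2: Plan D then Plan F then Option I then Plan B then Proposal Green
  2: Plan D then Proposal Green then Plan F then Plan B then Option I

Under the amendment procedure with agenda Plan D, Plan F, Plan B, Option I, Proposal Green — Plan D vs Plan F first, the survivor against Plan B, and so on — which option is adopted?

Option I

Round 1: Plan D vs Plan F — 11–4, Plan D advances.
Round 2: Plan D vs Plan B — 7–8, Plan B advances.
Round 3: Plan B vs Option I — 7–8, Option I advances.
Round 4: Option I vs Proposal Green — 13–2, Option I advances.
Option I survives the agenda.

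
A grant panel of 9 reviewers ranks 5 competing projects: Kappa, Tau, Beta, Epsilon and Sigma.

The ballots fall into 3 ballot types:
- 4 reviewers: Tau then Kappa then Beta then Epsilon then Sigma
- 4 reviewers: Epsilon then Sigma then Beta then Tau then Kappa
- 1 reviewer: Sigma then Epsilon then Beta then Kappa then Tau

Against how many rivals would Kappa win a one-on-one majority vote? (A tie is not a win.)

0

Kappa against each rival (9 reviewers):
Kappa vs Tau: Tau, 8–1.
Kappa vs Beta: Kappa preferred on 4 ballots; Beta wins 5–4.
Kappa vs Epsilon: Kappa is ranked higher on 4 ballots, Epsilon on 5. Epsilon wins 5–4.
Kappa vs Sigma: 4 to 5, Sigma.
Kappa beats no one; loses to Tau, Beta, Epsilon, Sigma — 0 pairwise wins.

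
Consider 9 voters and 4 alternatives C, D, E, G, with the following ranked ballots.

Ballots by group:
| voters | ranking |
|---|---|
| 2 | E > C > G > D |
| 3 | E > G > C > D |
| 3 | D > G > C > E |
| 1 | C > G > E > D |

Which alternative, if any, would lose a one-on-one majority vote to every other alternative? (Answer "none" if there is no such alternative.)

D

Pairwise majorities:
C–D: C 6–3.
C vs E: C is ranked higher on 3+1 = 4 ballots, E on 5. E wins 5–4.
C vs G: G wins 6–3.
D vs E: 3 to 6, E.
D vs G: 3 for D, 6 for G — G by 6–3.
E vs G: E is ranked higher on 2+3 = 5 ballots, G on 4. E wins 5–4.
D loses to every other alternative — it is the Condorcet loser.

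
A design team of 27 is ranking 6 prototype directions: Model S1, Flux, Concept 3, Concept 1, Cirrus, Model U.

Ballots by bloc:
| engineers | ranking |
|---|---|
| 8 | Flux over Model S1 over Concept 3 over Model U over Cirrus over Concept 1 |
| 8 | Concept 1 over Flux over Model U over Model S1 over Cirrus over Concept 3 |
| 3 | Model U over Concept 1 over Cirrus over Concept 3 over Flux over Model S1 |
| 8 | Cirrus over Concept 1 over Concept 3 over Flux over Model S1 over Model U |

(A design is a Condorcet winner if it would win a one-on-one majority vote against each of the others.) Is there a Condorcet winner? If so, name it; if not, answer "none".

none

Pairwise majorities:
Model S1 vs Flux: Model S1 preferred on 0 ballots; Flux wins 27–0.
Model S1 vs Concept 3: Model S1 preferred on 8+8 = 16 ballots; Model S1 wins 16–11.
Model S1 vs Concept 1: Concept 1, 19–8.
Model S1 vs Cirrus: Model S1, 16–11.
Model S1 vs Model U: Model S1 preferred on 8+8 = 16 ballots; Model S1 wins 16–11.
Flux vs Concept 3: Flux, 16–11.
Flux vs Concept 1: Concept 1 wins 19–8.
Flux vs Cirrus: Flux preferred on 8+8 = 16 ballots; Flux wins 16–11.
Flux vs Model U: Flux is ranked higher on 8+8+8 = 24 ballots, Model U on 3. Flux wins 24–3.
Concept 3 vs Concept 1: Concept 3 preferred on 8 ballots; Concept 1 wins 19–8.
Concept 3 vs Cirrus: Cirrus, 19–8.
Concept 3–Model U: Concept 3 16–11.
Concept 1 vs Cirrus: Cirrus wins 16–11.
Concept 1 vs Model U: Concept 1 preferred on 8+8 = 16 ballots; Concept 1 wins 16–11.
Cirrus vs Model U: Cirrus preferred on 8 ballots; Model U wins 19–8.
Each design drops at least one matchup (Model S1 loses to Flux; Flux loses to Concept 1; Concept 3 loses to Model S1; Concept 1 loses to Cirrus; Cirrus loses to Model S1; Model U loses to Model S1); the cycle Model S1 > Cirrus > Concept 1 > Model S1 rules out a Condorcet winner.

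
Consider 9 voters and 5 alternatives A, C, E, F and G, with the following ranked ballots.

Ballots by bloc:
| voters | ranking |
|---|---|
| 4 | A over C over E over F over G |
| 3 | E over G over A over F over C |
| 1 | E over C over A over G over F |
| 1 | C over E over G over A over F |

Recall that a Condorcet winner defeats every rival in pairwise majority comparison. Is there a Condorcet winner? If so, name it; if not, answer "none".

none

Pairwise majorities:
A vs C: A wins 7–2.
A–E: E 5–4.
A vs F: A, 9–0.
A vs G: A wins 5–4.
C–E: C 5–4.
C vs F: C wins 6–3.
C vs G: C wins 6–3.
E vs F: E wins 9–0.
E–G: E 9–0.
F vs G: G wins 5–4.
Each alternative drops at least one matchup (A loses to E; C loses to A; E loses to C; F loses to A; G loses to A); the cycle A beats C beats E beats A rules out a Condorcet winner.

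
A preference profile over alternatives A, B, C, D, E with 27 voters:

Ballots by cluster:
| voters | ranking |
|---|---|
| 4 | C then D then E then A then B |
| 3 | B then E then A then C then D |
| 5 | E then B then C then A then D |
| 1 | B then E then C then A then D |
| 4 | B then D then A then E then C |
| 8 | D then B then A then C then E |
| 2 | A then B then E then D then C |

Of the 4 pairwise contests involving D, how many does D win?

3

D against each rival (27 voters):
D vs A: D, 16–11.
D vs B: D preferred on 4+8 = 12 ballots; B wins 15–12.
D vs C: D preferred on 4+8+2 = 14 ballots; D wins 14–13.
D vs E: 16 to 11, D.
D beats A, C, E; loses to B — 3 pairwise wins.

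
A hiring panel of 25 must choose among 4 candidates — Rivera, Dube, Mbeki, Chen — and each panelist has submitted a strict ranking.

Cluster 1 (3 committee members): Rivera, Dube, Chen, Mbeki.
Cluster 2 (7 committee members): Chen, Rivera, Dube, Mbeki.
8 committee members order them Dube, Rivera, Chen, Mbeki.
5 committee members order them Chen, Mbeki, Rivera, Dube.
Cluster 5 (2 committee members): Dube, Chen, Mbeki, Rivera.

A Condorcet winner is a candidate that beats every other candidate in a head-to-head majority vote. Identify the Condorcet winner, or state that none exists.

Pairwise majorities:
Rivera vs Dube: Rivera is ranked higher on 3+7+5 = 15 ballots, Dube on 10. Rivera wins 15–10.
Rivera vs Mbeki: 18 to 7, Rivera.
Rivera vs Chen: Rivera preferred on 3+8 = 11 ballots; Chen wins 14–11.
Dube vs Mbeki: Dube preferred on 3+7+8+2 = 20 ballots; Dube wins 20–5.
Dube vs Chen: 3+8+2 = 13 for Dube, 12 for Chen — Dube by 13–12.
Mbeki vs Chen: 0 for Mbeki, 25 for Chen — Chen by 25–0.
Each candidate drops at least one matchup (Rivera loses to Chen; Dube loses to Rivera; Mbeki loses to Rivera; Chen loses to Dube); the cycle Rivera > Dube > Chen > Rivera rules out a Condorcet winner.

none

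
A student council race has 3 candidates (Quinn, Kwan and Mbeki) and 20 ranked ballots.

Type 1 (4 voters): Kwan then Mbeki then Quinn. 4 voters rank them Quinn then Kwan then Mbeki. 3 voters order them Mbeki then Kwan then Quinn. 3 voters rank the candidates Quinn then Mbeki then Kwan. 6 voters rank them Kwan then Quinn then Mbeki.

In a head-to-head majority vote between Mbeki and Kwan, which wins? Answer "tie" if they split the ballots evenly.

Ballots ranking Mbeki above Kwan: 3 + 3 = 6.
Ballots ranking Kwan above Mbeki: 20 − 6 = 14.
Kwan wins the head-to-head 14–6.

Kwan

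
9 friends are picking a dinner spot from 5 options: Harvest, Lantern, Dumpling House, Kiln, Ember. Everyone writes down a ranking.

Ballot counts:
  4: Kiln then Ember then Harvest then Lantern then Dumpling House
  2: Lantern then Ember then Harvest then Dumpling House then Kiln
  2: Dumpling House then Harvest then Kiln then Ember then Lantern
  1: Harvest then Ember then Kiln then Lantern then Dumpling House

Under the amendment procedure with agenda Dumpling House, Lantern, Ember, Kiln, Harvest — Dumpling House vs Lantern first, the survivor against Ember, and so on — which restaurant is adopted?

Round 1: Dumpling House vs Lantern — 2–7, Lantern advances.
Round 2: Lantern vs Ember — 2–7, Ember advances.
Round 3: Ember vs Kiln — 3–6, Kiln advances.
Round 4: Kiln vs Harvest — 4–5, Harvest advances.
Harvest survives the agenda.

Harvest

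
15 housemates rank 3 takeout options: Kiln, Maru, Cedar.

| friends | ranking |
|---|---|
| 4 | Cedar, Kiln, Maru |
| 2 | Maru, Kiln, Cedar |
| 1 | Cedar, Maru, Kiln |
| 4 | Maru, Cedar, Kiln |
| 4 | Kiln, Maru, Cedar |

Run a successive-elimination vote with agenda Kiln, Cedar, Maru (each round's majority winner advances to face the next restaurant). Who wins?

Maru

Round 1: Kiln vs Cedar — 6–9, Cedar advances.
Round 2: Cedar vs Maru — 5–10, Maru advances.
The agenda winner is Maru.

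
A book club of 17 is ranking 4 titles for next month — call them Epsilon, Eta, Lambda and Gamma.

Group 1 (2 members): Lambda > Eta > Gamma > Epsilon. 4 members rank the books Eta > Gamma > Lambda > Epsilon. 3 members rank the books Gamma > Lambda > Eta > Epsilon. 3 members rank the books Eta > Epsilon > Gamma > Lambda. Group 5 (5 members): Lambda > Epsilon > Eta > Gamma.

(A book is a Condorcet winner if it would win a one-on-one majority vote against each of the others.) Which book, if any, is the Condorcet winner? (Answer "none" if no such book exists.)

Pairwise majorities:
Epsilon vs Eta: Eta wins 12–5.
Epsilon vs Lambda: Lambda, 14–3.
Epsilon–Gamma: Gamma 9–8.
Eta vs Lambda: Lambda, 10–7.
Eta vs Gamma: Eta wins 14–3.
Lambda vs Gamma: Gamma, 10–7.
Every book loses at least once (Epsilon loses to Eta; Eta loses to Lambda; Lambda loses to Gamma; Gamma loses to Eta). The majority relation contains the cycle Eta > Gamma > Lambda > Eta, so there is no Condorcet winner.

none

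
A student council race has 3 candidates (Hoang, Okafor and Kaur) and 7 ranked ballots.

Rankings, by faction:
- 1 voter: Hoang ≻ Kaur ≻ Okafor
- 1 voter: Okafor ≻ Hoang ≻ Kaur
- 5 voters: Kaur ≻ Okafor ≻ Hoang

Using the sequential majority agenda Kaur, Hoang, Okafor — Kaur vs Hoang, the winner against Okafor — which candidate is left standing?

Round 1: Kaur vs Hoang — 5–2, Kaur advances.
Round 2: Kaur vs Okafor — 6–1, Kaur advances.
The agenda winner is Kaur.

Kaur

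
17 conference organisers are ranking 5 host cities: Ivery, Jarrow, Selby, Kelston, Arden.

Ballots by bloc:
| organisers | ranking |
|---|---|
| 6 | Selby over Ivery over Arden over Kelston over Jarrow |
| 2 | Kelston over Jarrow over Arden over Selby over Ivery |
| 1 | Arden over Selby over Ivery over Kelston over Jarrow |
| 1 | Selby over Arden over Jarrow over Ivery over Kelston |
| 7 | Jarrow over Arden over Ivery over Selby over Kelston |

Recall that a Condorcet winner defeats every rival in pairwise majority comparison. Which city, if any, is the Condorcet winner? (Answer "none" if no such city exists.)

Head-to-head results (17 organisers):
Ivery vs Jarrow: Jarrow wins 10–7.
Ivery–Selby: Selby 10–7.
Ivery vs Kelston: Ivery, 15–2.
Ivery–Arden: Arden 11–6.
Jarrow vs Selby: Jarrow wins 9–8.
Jarrow–Kelston: Kelston 9–8.
Jarrow vs Arden: Jarrow wins 9–8.
Selby–Kelston: Selby 15–2.
Selby vs Arden: Arden, 10–7.
Kelston vs Arden: Arden, 15–2.
Every city loses at least once (Ivery loses to Jarrow; Jarrow loses to Kelston; Selby loses to Jarrow; Kelston loses to Ivery; Arden loses to Jarrow). The majority relation contains the cycle Ivery beats Kelston beats Jarrow beats Ivery, so there is no Condorcet winner.

none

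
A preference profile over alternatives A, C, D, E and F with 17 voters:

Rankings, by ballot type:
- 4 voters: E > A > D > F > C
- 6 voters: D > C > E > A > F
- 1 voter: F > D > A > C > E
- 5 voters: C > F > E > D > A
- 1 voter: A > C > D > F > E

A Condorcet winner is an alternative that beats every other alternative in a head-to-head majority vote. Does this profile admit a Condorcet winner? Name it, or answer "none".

Check each pair by majority over 17 ballots:
A vs C: A preferred on 4+1+1 = 6 ballots; C wins 11–6.
A vs D: 5 to 12, D.
A vs E: 2 to 15, E.
A vs F: 4+6+1 = 11 for A, 6 for F — A by 11–6.
C vs D: C is ranked higher on 5+1 = 6 ballots, D on 11. D wins 11–6.
C vs E: 13 to 4, C.
C vs F: 12 to 5, C.
D vs E: D is ranked higher on 6+1+1 = 8 ballots, E on 9. E wins 9–8.
D vs F: D is ranked higher on 4+6+1 = 11 ballots, F on 6. D wins 11–6.
E vs F: E preferred on 4+6 = 10 ballots; E wins 10–7.
Every alternative loses at least once (A loses to C; C loses to D; D loses to E; E loses to C; F loses to A). The majority relation contains the cycle C → E → D → C, so there is no Condorcet winner.

none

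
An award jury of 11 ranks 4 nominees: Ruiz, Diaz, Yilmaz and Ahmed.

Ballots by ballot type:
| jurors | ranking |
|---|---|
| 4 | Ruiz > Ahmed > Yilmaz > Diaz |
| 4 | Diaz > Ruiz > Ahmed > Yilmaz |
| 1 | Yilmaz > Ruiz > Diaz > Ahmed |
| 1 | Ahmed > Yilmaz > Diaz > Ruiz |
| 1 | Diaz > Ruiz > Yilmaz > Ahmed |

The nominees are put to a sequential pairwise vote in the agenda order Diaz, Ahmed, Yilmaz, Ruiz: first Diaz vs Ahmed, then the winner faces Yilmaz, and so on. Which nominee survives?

Round 1: Diaz vs Ahmed — 6–5, Diaz advances.
Round 2: Diaz vs Yilmaz — 5–6, Yilmaz advances.
Round 3: Yilmaz vs Ruiz — 2–9, Ruiz advances.
Ruiz survives the agenda.

Ruiz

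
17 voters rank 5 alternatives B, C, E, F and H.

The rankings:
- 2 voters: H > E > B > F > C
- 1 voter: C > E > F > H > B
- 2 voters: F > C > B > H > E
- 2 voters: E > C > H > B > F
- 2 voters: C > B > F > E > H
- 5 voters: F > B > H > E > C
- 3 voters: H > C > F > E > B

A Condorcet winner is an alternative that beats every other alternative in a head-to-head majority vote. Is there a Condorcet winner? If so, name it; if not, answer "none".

Check each pair by majority over 17 ballots:
B vs C: C wins 10–7.
B–E: B 9–8.
B vs F: B is ranked higher on 2+2+2 = 6 ballots, F on 11. F wins 11–6.
B–H: B 9–8.
C vs E: 1+2+2+3 = 8 for C, 9 for E — E by 9–8.
C vs F: F, 9–8.
C vs H: H wins 10–7.
E vs F: F wins 12–5.
E vs H: 5 to 12, H.
F vs H: 1+2+2+5 = 10 for F, 7 for H — F by 10–7.
Only F has no losses; F is the Condorcet winner.

F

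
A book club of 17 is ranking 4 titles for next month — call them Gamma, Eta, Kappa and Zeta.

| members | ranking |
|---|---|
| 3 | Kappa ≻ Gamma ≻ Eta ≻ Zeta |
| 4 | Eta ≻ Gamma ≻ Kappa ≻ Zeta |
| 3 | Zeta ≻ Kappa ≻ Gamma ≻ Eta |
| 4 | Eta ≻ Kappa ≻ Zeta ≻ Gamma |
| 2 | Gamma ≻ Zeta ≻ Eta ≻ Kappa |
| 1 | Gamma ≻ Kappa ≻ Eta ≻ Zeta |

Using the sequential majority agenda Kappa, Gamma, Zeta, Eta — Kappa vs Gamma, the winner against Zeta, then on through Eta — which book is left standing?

Eta

Round 1: Kappa vs Gamma — 10–7, Kappa advances.
Round 2: Kappa vs Zeta — 12–5, Kappa advances.
Round 3: Kappa vs Eta — 7–10, Eta advances.
The agenda winner is Eta.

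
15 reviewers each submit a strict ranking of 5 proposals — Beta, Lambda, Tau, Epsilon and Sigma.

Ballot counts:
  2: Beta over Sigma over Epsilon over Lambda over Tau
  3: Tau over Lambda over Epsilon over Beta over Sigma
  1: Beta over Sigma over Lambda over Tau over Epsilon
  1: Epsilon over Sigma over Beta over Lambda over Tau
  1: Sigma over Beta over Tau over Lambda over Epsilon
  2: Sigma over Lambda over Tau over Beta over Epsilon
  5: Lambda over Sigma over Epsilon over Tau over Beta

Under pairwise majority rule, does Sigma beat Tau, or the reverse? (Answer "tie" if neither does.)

Ballots ranking Sigma above Tau: 2 + 1 + 1 + 1 + 2 + 5 = 12.
Ballots ranking Tau above Sigma: 15 − 12 = 3.
Sigma wins the head-to-head 12–3.

Sigma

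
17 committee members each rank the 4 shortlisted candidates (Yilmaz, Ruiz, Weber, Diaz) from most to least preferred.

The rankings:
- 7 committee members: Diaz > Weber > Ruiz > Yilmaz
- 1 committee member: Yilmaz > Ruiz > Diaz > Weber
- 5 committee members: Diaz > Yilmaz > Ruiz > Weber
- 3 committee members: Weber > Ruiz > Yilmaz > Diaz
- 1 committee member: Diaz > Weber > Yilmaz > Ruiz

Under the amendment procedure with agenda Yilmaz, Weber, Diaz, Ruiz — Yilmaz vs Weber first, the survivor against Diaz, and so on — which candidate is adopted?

Round 1: Yilmaz vs Weber — 6–11, Weber advances.
Round 2: Weber vs Diaz — 3–14, Diaz advances.
Round 3: Diaz vs Ruiz — 13–4, Diaz advances.
The agenda winner is Diaz.

Diaz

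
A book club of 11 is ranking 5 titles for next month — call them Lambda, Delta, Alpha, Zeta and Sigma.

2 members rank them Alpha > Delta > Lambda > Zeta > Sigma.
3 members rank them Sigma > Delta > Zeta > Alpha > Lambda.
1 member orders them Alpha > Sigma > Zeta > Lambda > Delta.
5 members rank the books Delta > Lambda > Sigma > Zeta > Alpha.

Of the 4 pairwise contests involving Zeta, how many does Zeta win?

1

Zeta against each rival (11 members):
Zeta vs Lambda: Zeta is ranked higher on 3+1 = 4 ballots, Lambda on 7. Lambda wins 7–4.
Zeta vs Delta: 1 to 10, Delta.
Zeta–Alpha: Zeta 8–3.
Zeta vs Sigma: Zeta is ranked higher on 2 ballots, Sigma on 9. Sigma wins 9–2.
Zeta beats Alpha; loses to Lambda, Delta, Sigma — 1 pairwise win.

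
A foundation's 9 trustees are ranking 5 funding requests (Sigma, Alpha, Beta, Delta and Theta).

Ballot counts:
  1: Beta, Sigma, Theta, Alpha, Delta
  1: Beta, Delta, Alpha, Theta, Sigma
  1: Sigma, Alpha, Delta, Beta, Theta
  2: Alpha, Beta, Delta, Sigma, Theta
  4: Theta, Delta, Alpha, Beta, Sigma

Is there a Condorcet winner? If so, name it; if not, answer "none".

Check each pair by majority over 9 ballots:
Sigma–Alpha: Alpha 7–2.
Sigma–Beta: Beta 8–1.
Sigma vs Delta: Delta wins 7–2.
Sigma vs Theta: Theta, 5–4.
Alpha–Beta: Alpha 7–2.
Alpha–Delta: Delta 5–4.
Alpha–Theta: Theta 5–4.
Beta vs Delta: Delta wins 5–4.
Beta vs Theta: Beta wins 5–4.
Delta vs Theta: Theta wins 5–4.
Each project drops at least one matchup (Sigma loses to Alpha; Alpha loses to Delta; Beta loses to Alpha; Delta loses to Theta; Theta loses to Beta); the cycle Alpha beats Beta beats Theta beats Alpha rules out a Condorcet winner.

none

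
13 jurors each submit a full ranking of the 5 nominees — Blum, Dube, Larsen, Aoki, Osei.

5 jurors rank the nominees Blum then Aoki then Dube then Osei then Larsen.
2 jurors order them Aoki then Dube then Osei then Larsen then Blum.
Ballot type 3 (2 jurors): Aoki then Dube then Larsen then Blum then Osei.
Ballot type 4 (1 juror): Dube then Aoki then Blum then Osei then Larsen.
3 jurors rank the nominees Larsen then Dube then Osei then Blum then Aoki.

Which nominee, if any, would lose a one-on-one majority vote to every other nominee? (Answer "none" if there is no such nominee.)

Head-to-head results (13 jurors):
Blum vs Dube: Blum preferred on 5 ballots; Dube wins 8–5.
Blum vs Larsen: Larsen, 7–6.
Blum–Aoki: Blum 8–5.
Blum vs Osei: Blum, 8–5.
Dube vs Larsen: Dube is ranked higher on 5+2+2+1 = 10 ballots, Larsen on 3. Dube wins 10–3.
Dube vs Aoki: Dube preferred on 1+3 = 4 ballots; Aoki wins 9–4.
Dube–Osei: Dube 13–0.
Larsen vs Aoki: 3 to 10, Aoki.
Larsen vs Osei: Larsen preferred on 2+3 = 5 ballots; Osei wins 8–5.
Aoki vs Osei: Aoki wins 10–3.
No nominee is winless: Blum beats Aoki; Dube beats Blum; Larsen beats Blum; Aoki beats Dube; Osei beats Larsen. There is no Condorcet loser.

none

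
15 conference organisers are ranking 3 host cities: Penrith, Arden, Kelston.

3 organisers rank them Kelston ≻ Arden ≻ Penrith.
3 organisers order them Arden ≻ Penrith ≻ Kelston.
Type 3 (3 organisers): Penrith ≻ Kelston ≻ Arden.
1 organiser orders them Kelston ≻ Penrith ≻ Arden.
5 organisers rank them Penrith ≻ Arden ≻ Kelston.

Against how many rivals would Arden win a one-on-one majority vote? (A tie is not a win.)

Arden against each rival (15 organisers):
Arden vs Penrith: 6 to 9, Penrith.
Arden–Kelston: Arden 8–7.
Arden beats Kelston; loses to Penrith — 1 pairwise win.

1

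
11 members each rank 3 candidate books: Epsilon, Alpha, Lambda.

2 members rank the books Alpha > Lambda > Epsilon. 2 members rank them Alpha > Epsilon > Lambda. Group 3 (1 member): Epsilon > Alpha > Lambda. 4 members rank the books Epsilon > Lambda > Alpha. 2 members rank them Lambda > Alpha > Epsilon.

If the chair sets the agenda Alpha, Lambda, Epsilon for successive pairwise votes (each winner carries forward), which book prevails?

Round 1: Alpha vs Lambda — 5–6, Lambda advances.
Round 2: Lambda vs Epsilon — 4–7, Epsilon advances.
The agenda winner is Epsilon.

Epsilon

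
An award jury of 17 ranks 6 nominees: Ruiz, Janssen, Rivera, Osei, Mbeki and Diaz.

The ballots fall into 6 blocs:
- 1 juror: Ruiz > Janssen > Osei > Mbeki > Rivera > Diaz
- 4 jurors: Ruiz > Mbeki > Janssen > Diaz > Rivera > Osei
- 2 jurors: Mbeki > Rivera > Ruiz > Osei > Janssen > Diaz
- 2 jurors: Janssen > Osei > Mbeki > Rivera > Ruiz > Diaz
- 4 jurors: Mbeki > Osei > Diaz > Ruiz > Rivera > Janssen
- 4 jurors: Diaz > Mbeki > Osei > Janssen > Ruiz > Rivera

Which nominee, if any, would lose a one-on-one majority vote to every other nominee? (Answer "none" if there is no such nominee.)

Head-to-head results (17 jurors):
Ruiz vs Janssen: 1+4+2+4 = 11 for Ruiz, 6 for Janssen — Ruiz by 11–6.
Ruiz vs Rivera: 1+4+4+4 = 13 for Ruiz, 4 for Rivera — Ruiz by 13–4.
Ruiz vs Osei: Osei, 10–7.
Ruiz vs Mbeki: Ruiz preferred on 1+4 = 5 ballots; Mbeki wins 12–5.
Ruiz vs Diaz: Ruiz wins 9–8.
Janssen vs Rivera: Janssen preferred on 1+4+2+4 = 11 ballots; Janssen wins 11–6.
Janssen vs Osei: Janssen preferred on 1+4+2 = 7 ballots; Osei wins 10–7.
Janssen vs Mbeki: Mbeki, 14–3.
Janssen vs Diaz: Janssen is ranked higher on 1+4+2+2 = 9 ballots, Diaz on 8. Janssen wins 9–8.
Rivera vs Osei: Osei wins 11–6.
Rivera vs Mbeki: Rivera is ranked higher on 0 ballots, Mbeki on 17. Mbeki wins 17–0.
Rivera–Diaz: Diaz 12–5.
Osei vs Mbeki: Mbeki wins 14–3.
Osei vs Diaz: Osei is ranked higher on 1+2+2+4 = 9 ballots, Diaz on 8. Osei wins 9–8.
Mbeki vs Diaz: 13 to 4, Mbeki.
Rivera is beaten in every head-to-head and is the Condorcet loser.

Rivera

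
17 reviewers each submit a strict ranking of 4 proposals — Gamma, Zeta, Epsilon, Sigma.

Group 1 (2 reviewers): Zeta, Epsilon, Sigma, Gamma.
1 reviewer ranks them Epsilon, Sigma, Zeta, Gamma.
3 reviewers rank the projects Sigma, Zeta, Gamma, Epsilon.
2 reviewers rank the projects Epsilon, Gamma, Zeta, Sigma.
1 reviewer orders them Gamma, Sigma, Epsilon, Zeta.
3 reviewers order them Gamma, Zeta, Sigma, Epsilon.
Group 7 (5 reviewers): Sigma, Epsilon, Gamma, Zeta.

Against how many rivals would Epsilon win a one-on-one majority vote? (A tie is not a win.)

Epsilon against each rival (17 reviewers):
Epsilon vs Gamma: Epsilon, 10–7.
Epsilon vs Zeta: Epsilon preferred on 1+2+1+5 = 9 ballots; Epsilon wins 9–8.
Epsilon vs Sigma: Epsilon is ranked higher on 2+1+2 = 5 ballots, Sigma on 12. Sigma wins 12–5.
Epsilon beats Gamma, Zeta; loses to Sigma — 2 pairwise wins.

2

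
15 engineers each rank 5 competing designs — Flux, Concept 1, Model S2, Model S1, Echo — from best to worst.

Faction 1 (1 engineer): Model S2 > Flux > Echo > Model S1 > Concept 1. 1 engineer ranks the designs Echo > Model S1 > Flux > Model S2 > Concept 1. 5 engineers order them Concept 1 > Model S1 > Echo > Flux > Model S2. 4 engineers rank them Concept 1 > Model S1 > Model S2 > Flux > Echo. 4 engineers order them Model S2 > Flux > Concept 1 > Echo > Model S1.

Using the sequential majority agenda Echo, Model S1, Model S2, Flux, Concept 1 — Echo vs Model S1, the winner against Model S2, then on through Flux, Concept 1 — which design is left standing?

Concept 1

Round 1: Echo vs Model S1 — 6–9, Model S1 advances.
Round 2: Model S1 vs Model S2 — 10–5, Model S1 advances.
Round 3: Model S1 vs Flux — 10–5, Model S1 advances.
Round 4: Model S1 vs Concept 1 — 2–13, Concept 1 advances.
The agenda winner is Concept 1.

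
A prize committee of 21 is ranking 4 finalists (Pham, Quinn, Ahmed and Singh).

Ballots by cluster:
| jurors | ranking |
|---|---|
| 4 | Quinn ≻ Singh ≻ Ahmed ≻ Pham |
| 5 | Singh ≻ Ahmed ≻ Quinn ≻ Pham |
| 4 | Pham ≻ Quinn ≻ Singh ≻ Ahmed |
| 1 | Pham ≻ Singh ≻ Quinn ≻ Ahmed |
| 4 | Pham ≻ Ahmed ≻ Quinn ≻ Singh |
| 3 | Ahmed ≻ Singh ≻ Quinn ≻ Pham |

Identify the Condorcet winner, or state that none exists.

Pairwise majorities:
Pham vs Quinn: Pham preferred on 4+1+4 = 9 ballots; Quinn wins 12–9.
Pham vs Ahmed: 4+1+4 = 9 for Pham, 12 for Ahmed — Ahmed by 12–9.
Pham vs Singh: 4+1+4 = 9 for Pham, 12 for Singh — Singh by 12–9.
Quinn vs Ahmed: 4+4+1 = 9 for Quinn, 12 for Ahmed — Ahmed by 12–9.
Quinn vs Singh: Quinn is ranked higher on 4+4+4 = 12 ballots, Singh on 9. Quinn wins 12–9.
Ahmed vs Singh: Ahmed is ranked higher on 4+3 = 7 ballots, Singh on 14. Singh wins 14–7.
Every nominee loses at least once (Pham loses to Quinn; Quinn loses to Ahmed; Ahmed loses to Singh; Singh loses to Quinn). The majority relation contains the cycle Quinn beats Singh beats Ahmed beats Quinn, so there is no Condorcet winner.

none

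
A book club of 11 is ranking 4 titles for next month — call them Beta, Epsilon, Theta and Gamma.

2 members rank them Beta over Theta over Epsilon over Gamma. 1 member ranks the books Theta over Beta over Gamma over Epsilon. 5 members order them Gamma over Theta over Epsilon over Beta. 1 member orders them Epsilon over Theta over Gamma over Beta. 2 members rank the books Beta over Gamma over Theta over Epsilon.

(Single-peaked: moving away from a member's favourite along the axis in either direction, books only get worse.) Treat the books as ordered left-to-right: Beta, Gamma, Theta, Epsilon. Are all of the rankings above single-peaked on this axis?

no

Axis positions: Beta=1, Gamma=2, Theta=3, Epsilon=4.
Type 1: ranking walks positions 1-3-4-2; Theta is ranked above Gamma even though Gamma lies between Theta and the peak Beta on the axis — preferences dip and rise again. Not single-peaked.
Type 2: ranking walks positions 3-1-2-4; Beta is ranked above Gamma even though Gamma lies between Beta and the peak Theta on the axis — preferences dip and rise again. Not single-peaked.
Type 3 (peak Gamma at position 2): ranking walks positions 2-3-4-1, expanding outward from the peak — single-peaked.
Type 4 (peak Epsilon at position 4): ranking walks positions 4-3-2-1, expanding outward from the peak — single-peaked.
Type 5 (peak Beta at position 1): ranking walks positions 1-2-3-4, expanding outward from the peak — single-peaked.
Type 1 violates single-peakedness, so the profile is not single-peaked on this axis.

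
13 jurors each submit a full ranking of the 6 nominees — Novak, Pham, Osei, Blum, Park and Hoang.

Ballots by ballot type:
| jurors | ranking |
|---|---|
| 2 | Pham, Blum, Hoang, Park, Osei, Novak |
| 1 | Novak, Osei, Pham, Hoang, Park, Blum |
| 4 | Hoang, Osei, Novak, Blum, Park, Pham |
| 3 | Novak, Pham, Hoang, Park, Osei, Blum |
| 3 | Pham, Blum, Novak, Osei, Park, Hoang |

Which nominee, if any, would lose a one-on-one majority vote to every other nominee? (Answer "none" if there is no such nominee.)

Park

Head-to-head results (13 jurors):
Novak vs Pham: 8 to 5, Novak.
Novak vs Osei: Novak wins 7–6.
Novak vs Blum: 8 to 5, Novak.
Novak vs Park: 11 to 2, Novak.
Novak vs Hoang: Novak, 7–6.
Pham vs Osei: Pham wins 8–5.
Pham vs Blum: 2+1+3+3 = 9 for Pham, 4 for Blum — Pham by 9–4.
Pham vs Park: Pham preferred on 2+1+3+3 = 9 ballots; Pham wins 9–4.
Pham vs Hoang: Pham wins 9–4.
Osei–Blum: Osei 8–5.
Osei vs Park: Osei preferred on 1+4+3 = 8 ballots; Osei wins 8–5.
Osei vs Hoang: Hoang, 9–4.
Blum vs Park: Blum wins 9–4.
Blum vs Hoang: Blum preferred on 2+3 = 5 ballots; Hoang wins 8–5.
Park vs Hoang: Hoang wins 10–3.
Park loses to every other nominee — it is the Condorcet loser.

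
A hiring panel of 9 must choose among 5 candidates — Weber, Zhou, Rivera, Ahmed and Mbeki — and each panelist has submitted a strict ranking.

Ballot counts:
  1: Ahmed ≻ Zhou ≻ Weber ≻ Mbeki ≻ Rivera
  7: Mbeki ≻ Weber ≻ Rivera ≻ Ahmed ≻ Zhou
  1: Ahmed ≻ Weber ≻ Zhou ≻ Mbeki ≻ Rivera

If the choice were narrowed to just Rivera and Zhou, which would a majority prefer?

Rivera

Ballots ranking Rivera above Zhou: 7.
Ballots ranking Zhou above Rivera: 9 − 7 = 2.
Rivera wins the head-to-head 7–2.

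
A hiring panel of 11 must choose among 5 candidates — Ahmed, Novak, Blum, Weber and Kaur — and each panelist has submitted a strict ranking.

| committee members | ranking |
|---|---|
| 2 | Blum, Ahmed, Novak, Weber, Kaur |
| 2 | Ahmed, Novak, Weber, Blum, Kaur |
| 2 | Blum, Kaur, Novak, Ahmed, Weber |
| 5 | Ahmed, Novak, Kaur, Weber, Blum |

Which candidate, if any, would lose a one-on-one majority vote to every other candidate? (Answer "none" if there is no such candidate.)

none

Pairwise majorities:
Ahmed vs Novak: 2+2+5 = 9 for Ahmed, 2 for Novak — Ahmed by 9–2.
Ahmed vs Blum: Ahmed preferred on 2+5 = 7 ballots; Ahmed wins 7–4.
Ahmed vs Weber: Ahmed, 11–0.
Ahmed–Kaur: Ahmed 9–2.
Novak vs Blum: 2+5 = 7 for Novak, 4 for Blum — Novak by 7–4.
Novak vs Weber: 11 to 0, Novak.
Novak vs Kaur: Novak preferred on 2+2+5 = 9 ballots; Novak wins 9–2.
Blum vs Weber: Weber, 7–4.
Blum vs Kaur: Blum preferred on 2+2+2 = 6 ballots; Blum wins 6–5.
Weber–Kaur: Kaur 7–4.
No candidate is winless: Ahmed beats Novak; Novak beats Blum; Blum beats Kaur; Weber beats Blum; Kaur beats Weber. There is no Condorcet loser.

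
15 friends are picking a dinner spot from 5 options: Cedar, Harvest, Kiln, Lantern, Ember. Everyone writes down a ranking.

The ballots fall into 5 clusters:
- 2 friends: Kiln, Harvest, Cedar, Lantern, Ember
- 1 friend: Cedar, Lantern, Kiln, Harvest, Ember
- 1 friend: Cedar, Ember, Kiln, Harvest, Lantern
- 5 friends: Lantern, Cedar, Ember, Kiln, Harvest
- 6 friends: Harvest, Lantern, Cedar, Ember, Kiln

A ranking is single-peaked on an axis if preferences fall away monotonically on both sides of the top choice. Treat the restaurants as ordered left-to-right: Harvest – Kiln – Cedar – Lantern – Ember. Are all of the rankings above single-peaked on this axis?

no

Axis positions: Harvest=1, Kiln=2, Cedar=3, Lantern=4, Ember=5.
Cluster 1 (peak Kiln at position 2): ranking walks positions 2-1-3-4-5, expanding outward from the peak — single-peaked.
Cluster 2 (peak Cedar at position 3): ranking walks positions 3-4-2-1-5, expanding outward from the peak — single-peaked.
Cluster 3: ranking walks positions 3-5-2-1-4; Ember is ranked above Lantern even though Lantern lies between Ember and the peak Cedar on the axis — preferences dip and rise again. Not single-peaked.
Cluster 4 (peak Lantern at position 4): ranking walks positions 4-3-5-2-1, expanding outward from the peak — single-peaked.
Cluster 5: ranking walks positions 1-4-3-5-2; Lantern is ranked above Kiln even though Kiln lies between Lantern and the peak Harvest on the axis — preferences dip and rise again. Not single-peaked.
Cluster 3 violates single-peakedness, so the profile is not single-peaked on this axis.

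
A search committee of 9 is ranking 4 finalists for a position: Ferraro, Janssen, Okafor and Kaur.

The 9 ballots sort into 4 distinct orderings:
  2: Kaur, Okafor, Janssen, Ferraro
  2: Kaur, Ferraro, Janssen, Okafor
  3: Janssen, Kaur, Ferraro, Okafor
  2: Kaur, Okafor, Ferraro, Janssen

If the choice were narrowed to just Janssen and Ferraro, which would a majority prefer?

Janssen

Ballots ranking Janssen above Ferraro: 2 + 3 = 5.
Ballots ranking Ferraro above Janssen: 9 − 5 = 4.
Janssen wins the head-to-head 5–4.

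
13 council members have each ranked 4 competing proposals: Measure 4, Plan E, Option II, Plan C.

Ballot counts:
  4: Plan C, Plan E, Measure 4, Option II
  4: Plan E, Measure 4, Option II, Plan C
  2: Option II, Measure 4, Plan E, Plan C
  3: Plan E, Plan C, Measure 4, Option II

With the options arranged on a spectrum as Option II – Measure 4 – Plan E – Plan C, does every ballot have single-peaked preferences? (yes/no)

yes

Axis positions: Option II=1, Measure 4=2, Plan E=3, Plan C=4.
Group 1 (peak Plan C at position 4): ranking walks positions 4-3-2-1, expanding outward from the peak — single-peaked.
Group 2 (peak Plan E at position 3): ranking walks positions 3-2-1-4, expanding outward from the peak — single-peaked.
Group 3 (peak Option II at position 1): ranking walks positions 1-2-3-4, expanding outward from the peak — single-peaked.
Group 4 (peak Plan E at position 3): ranking walks positions 3-4-2-1, expanding outward from the peak — single-peaked.
Every ranking is single-peaked on this axis.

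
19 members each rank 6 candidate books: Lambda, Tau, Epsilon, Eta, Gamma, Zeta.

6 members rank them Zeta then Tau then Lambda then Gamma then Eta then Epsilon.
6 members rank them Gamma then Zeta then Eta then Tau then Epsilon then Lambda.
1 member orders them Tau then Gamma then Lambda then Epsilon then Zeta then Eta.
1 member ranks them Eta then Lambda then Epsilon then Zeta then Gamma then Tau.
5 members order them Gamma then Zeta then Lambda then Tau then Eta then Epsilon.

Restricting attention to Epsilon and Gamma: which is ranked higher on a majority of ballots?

Ballots ranking Epsilon above Gamma: 1.
Ballots ranking Gamma above Epsilon: 19 − 1 = 18.
Gamma wins the head-to-head 18–1.

Gamma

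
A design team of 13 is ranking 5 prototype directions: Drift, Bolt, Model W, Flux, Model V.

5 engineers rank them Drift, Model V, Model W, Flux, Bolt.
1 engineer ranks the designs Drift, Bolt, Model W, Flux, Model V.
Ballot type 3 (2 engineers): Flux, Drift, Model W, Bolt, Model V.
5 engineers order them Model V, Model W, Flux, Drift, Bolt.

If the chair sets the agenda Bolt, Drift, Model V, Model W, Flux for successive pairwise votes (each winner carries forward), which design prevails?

Flux

Round 1: Bolt vs Drift — 0–13, Drift advances.
Round 2: Drift vs Model V — 8–5, Drift advances.
Round 3: Drift vs Model W — 8–5, Drift advances.
Round 4: Drift vs Flux — 6–7, Flux advances.
The agenda winner is Flux.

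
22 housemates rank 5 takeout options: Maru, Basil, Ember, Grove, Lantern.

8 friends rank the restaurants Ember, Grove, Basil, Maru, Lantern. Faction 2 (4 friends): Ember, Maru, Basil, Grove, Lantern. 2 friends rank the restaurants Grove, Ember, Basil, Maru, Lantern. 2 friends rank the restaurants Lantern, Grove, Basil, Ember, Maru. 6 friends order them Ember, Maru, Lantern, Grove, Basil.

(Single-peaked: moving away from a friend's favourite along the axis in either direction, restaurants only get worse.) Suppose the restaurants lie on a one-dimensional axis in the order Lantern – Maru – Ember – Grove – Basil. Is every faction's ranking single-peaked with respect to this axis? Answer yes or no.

Axis positions: Lantern=1, Maru=2, Ember=3, Grove=4, Basil=5.
Faction 1 (peak Ember at position 3): ranking walks positions 3-4-5-2-1, expanding outward from the peak — single-peaked.
Faction 2: ranking walks positions 3-2-5-4-1; Basil is ranked above Grove even though Grove lies between Basil and the peak Ember on the axis — preferences dip and rise again. Not single-peaked.
Faction 3 (peak Grove at position 4): ranking walks positions 4-3-5-2-1, expanding outward from the peak — single-peaked.
Faction 4: ranking walks positions 1-4-5-3-2; Grove is ranked above Maru even though Maru lies between Grove and the peak Lantern on the axis — preferences dip and rise again. Not single-peaked.
Faction 5 (peak Ember at position 3): ranking walks positions 3-2-1-4-5, expanding outward from the peak — single-peaked.
Faction 2 violates single-peakedness, so the profile is not single-peaked on this axis.

no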